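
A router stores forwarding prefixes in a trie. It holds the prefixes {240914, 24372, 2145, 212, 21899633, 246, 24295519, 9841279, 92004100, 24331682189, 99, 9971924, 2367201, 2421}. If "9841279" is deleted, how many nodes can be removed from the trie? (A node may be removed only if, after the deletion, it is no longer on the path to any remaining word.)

Walk "9841279" from the leaf back toward the root, removing each node that no remaining word uses.
The suffix "841279" (6 nodes) is used only by "9841279"; the node for "9" still has the child "2", so pruning stops there.
Nodes removed: 6

6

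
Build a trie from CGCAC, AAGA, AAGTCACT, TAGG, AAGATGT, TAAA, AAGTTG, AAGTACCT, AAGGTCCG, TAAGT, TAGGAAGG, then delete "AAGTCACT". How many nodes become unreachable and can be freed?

A node on "AAGTCACT"'s path can go only if nothing else ends at it or branches off below it.
The suffix "CACT" (4 nodes) is used only by "AAGTCACT"; the node for "AAGT" still has the child "T", so pruning stops there.
Nodes removed: 4

4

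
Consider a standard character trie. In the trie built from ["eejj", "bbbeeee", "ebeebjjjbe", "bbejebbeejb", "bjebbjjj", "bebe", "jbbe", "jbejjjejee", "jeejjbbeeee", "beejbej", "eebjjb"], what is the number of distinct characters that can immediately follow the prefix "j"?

2

Walk "j" from the root, arriving at one node.
Characters that immediately follow "j" among the stored strings: {b, e}.
That node has 2 child edges.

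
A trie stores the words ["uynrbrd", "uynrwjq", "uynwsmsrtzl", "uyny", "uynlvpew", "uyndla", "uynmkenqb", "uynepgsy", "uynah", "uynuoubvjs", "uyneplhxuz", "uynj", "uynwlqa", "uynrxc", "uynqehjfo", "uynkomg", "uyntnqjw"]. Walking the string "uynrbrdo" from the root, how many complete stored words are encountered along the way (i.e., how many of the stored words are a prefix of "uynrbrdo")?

1

Traverse "uynrbrdo" character by character; count nodes along the way that are marked as word ends.
Prefixes of the query that are stored words: "uynrbrd"
Count: 1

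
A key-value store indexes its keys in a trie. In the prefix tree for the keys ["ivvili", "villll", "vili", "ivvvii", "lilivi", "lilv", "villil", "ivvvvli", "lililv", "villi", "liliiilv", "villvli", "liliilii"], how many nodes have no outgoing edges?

A leaf is a node with no children — equivalently, the end of a word that is not a proper prefix of any other stored word.
Those words: "ivvili", "ivvvii", "ivvvvli", "liliiilv", "liliilii", "lililv", "lilivi", "lilv", "vili", "villil", "villll", "villvli"
Leaf count: 12

12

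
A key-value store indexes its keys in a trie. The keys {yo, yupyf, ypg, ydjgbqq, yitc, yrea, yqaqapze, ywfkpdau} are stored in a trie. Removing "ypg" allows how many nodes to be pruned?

A node on "ypg"'s path can go only if nothing else ends at it or branches off below it.
The suffix "pg" (2 nodes) is used only by "ypg"; the node for "y" still has the child "o", so pruning stops there.
Nodes removed: 2

2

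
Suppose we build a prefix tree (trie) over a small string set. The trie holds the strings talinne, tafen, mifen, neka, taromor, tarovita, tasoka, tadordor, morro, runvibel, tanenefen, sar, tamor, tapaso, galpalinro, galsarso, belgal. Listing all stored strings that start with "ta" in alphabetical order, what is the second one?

Words with prefix "ta", in lexicographic order: "tadordor", "tafen", "talinne", "tamor", "tanenefen", "tapaso", "taromor", "tarovita", "tasoka"
Position 2: tafen

tafen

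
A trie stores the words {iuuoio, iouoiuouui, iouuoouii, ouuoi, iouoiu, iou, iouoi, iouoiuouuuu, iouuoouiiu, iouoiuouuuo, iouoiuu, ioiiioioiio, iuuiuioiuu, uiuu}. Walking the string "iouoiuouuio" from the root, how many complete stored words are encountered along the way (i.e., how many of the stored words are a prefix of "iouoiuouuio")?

Traverse "iouoiuouuio" character by character; count nodes along the way that are marked as word ends.
Prefixes of the query that are stored words: "iou", "iouoi", "iouoiu", "iouoiuouui"
Count: 4

4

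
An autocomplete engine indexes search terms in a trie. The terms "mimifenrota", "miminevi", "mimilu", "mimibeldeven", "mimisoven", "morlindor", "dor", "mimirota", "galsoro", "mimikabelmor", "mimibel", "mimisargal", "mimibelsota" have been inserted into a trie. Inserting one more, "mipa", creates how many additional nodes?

Walking "mipa" from the root, the first 2 characters ("mi") follow existing edges; "p" is the first miss.
New nodes needed: |"mipa"| − 2 = 4 − 2 = 2.

2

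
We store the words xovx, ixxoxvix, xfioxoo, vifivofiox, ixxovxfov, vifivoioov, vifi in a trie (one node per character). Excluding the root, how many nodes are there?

37

Trace insertions, counting only characters that open a new branch:
  "xovx" → 4 new (x, o, v, x)
  "ixxoxvix" → 8 new (i, x, x, o, x, v, i, x)
  "xfioxoo" → prefix "x" already present; 6 new (f, i, o, x, o, o)
  "vifivofiox" → 10 new (v, i, f, i, v, o, f, i, o, x)
  "ixxovxfov" → prefix "ixxo" already present; 5 new (v, x, f, o, v)
  "vifivoioov" → prefix "vifivo" already present; 4 new (i, o, o, v)
  "vifi" → prefix "vifi" already present; 0 new (none)
Total nodes = 4 + 8 + 6 + 10 + 5 + 4 + 0 = 37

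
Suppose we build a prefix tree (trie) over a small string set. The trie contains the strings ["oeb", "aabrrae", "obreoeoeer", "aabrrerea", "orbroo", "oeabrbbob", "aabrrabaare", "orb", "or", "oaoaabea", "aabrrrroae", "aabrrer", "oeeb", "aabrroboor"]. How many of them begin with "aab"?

6

Filter for entries beginning with "aab":
Matches: "aabrrabaare", "aabrrae", "aabrrer", "aabrrerea", "aabrroboor", "aabrrrroae"
Count: 6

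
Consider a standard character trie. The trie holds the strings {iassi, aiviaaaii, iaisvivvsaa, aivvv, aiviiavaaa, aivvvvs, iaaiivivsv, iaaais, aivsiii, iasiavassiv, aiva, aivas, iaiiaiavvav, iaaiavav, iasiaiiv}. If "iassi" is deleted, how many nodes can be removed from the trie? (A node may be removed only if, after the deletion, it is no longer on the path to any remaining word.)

Walk "iassi" from the leaf back toward the root, removing each node that no remaining word uses.
The suffix "si" (2 nodes) is used only by "iassi"; the node for "ias" still has the child "i", so pruning stops there.
Nodes removed: 2

2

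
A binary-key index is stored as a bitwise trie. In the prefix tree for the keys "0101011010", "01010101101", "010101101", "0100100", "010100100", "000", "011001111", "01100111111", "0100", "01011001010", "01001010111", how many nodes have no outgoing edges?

Leaves are exactly the stored words that no other stored word extends.
Those words: "000", "0100100", "01001010111", "010100100", "01010101101", "0101011010", "01011001010", "01100111111"
Leaf count: 8

8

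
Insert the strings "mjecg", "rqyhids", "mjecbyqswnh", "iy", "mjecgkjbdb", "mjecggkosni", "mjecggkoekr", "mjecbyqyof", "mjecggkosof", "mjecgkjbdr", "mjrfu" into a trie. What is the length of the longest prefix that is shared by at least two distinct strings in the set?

Look for the deepest trie node that still has at least two words in its subtree.
"mjecggkosni" and "mjecggkosof" agree on "mjecggkos" (9 characters) before diverging; nothing deeper is shared.
Longest shared-prefix length: 9

9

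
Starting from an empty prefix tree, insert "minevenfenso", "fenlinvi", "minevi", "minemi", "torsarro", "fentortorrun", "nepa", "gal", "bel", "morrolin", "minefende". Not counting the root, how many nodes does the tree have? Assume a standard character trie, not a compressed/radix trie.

62

For each word, the new-node count is its length minus the longest prefix already in the trie:
  "minevenfenso" → 12 new (m, i, n, e, v, e, n, f, e, n, s, o)
  "fenlinvi" → 8 new (f, e, n, l, i, n, v, i)
  "minevi" → prefix "minev" already present; 1 new (i)
  "minemi" → prefix "mine" already present; 2 new (m, i)
  "torsarro" → 8 new (t, o, r, s, a, r, r, o)
  "fentortorrun" → prefix "fen" already present; 9 new (t, o, r, t, o, r, r, u, n)
  "nepa" → 4 new (n, e, p, a)
  "gal" → 3 new (g, a, l)
  "bel" → 3 new (b, e, l)
  "morrolin" → prefix "m" already present; 7 new (o, r, r, o, l, i, n)
  "minefende" → prefix "mine" already present; 5 new (f, e, n, d, e)
Total nodes = 12 + 8 + 1 + 2 + 8 + 9 + 4 + 3 + 3 + 7 + 5 = 62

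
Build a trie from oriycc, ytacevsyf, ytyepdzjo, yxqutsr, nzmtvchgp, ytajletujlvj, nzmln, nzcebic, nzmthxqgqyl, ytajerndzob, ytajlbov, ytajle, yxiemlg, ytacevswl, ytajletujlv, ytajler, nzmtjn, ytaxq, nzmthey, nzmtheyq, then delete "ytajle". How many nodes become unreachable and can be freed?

Walk "ytajle" from the leaf back toward the root, removing each node that no remaining word uses.
Every node on "ytajle" is still needed (e.g. by "ytajletujlvj"), so nothing is freed.
Nodes removed: 0

0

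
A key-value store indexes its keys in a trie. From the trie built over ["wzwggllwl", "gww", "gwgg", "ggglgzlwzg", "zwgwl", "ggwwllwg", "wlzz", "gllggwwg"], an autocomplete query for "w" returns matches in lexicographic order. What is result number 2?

DFS of the "w" subtree visits, in order: "wlzz", "wzwggllwl"
The 2nd is wzwggllwl.

wzwggllwl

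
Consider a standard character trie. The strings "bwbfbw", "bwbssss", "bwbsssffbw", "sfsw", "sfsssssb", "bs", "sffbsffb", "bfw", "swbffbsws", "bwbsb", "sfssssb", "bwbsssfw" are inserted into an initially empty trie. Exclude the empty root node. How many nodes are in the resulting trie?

43

For each word, the new-node count is its length minus the longest prefix already in the trie:
  "bwbfbw" → 6 new (b, w, b, f, b, w)
  "bwbssss" → prefix "bwb" already present; 4 new (s, s, s, s)
  "bwbsssffbw" → prefix "bwbsss" already present; 4 new (f, f, b, w)
  "sfsw" → 4 new (s, f, s, w)
  "sfsssssb" → prefix "sfs" already present; 5 new (s, s, s, s, b)
  "bs" → prefix "b" already present; 1 new (s)
  "sffbsffb" → prefix "sf" already present; 6 new (f, b, s, f, f, b)
  "bfw" → prefix "b" already present; 2 new (f, w)
  "swbffbsws" → prefix "s" already present; 8 new (w, b, f, f, b, s, w, s)
  "bwbsb" → prefix "bwbs" already present; 1 new (b)
  "sfssssb" → prefix "sfssss" already present; 1 new (b)
  "bwbsssfw" → prefix "bwbsssf" already present; 1 new (w)
Total nodes = 6 + 4 + 4 + 4 + 5 + 1 + 6 + 2 + 8 + 1 + 1 + 1 = 43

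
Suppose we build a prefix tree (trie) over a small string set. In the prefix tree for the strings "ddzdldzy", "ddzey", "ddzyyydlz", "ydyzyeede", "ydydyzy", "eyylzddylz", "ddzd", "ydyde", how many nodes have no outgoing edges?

7

A leaf is a node with no children — equivalently, the end of a word that is not a proper prefix of any other stored word.
Those words: "ddzdldzy", "ddzey", "ddzyyydlz", "eyylzddylz", "ydyde", "ydydyzy", "ydyzyeede"
Leaf count: 7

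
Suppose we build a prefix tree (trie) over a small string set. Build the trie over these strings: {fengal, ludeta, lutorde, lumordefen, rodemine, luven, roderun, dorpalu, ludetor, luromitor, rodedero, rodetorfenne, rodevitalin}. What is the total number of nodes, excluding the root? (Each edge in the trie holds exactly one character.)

74

For each word, the new-node count is its length minus the longest prefix already in the trie:
  "fengal" → 6 new (f, e, n, g, a, l)
  "ludeta" → 6 new (l, u, d, e, t, a)
  "lutorde" → prefix "lu" already present; 5 new (t, o, r, d, e)
  "lumordefen" → prefix "lu" already present; 8 new (m, o, r, d, e, f, e, n)
  "rodemine" → 8 new (r, o, d, e, m, i, n, e)
  "luven" → prefix "lu" already present; 3 new (v, e, n)
  "roderun" → prefix "rode" already present; 3 new (r, u, n)
  "dorpalu" → 7 new (d, o, r, p, a, l, u)
  "ludetor" → prefix "ludet" already present; 2 new (o, r)
  "luromitor" → prefix "lu" already present; 7 new (r, o, m, i, t, o, r)
  "rodedero" → prefix "rode" already present; 4 new (d, e, r, o)
  "rodetorfenne" → prefix "rode" already present; 8 new (t, o, r, f, e, n, n, e)
  "rodevitalin" → prefix "rode" already present; 7 new (v, i, t, a, l, i, n)
Total nodes = 6 + 6 + 5 + 8 + 8 + 3 + 3 + 7 + 2 + 7 + 4 + 8 + 7 = 74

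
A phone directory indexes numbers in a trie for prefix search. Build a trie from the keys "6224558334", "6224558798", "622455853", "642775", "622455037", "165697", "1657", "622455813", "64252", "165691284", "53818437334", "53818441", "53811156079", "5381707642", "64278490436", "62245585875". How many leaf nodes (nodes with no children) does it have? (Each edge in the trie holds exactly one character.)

16

A leaf is a node with no children — equivalently, the end of a word that is not a proper prefix of any other stored word.
Those words: "165691284", "165697", "1657", "53811156079", "5381707642", "53818437334", "53818441", "622455037", "622455813", "6224558334", "622455853", "62245585875", "6224558798", "64252", "642775", "64278490436"
Leaf count: 16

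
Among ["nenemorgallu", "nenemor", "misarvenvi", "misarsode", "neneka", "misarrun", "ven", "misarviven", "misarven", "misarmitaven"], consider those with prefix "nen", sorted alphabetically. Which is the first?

Filter for "nen…" and sort: "neneka", "nenemor", "nenemorgallu"
The 1st is neneka.

neneka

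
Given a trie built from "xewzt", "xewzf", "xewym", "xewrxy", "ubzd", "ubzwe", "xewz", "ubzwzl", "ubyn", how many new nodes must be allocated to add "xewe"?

"xew" is already a path in the trie; the remaining "e" must be added.
Each of the 1 remaining characters creates one node.

1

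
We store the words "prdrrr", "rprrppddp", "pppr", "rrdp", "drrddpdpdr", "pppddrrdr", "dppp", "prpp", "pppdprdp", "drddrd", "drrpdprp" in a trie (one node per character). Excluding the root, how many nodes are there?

55

Trace insertions, counting only characters that open a new branch:
  "prdrrr" → 6 new (p, r, d, r, r, r)
  "rprrppddp" → 9 new (r, p, r, r, p, p, d, d, p)
  "pppr" → prefix "p" already present; 3 new (p, p, r)
  "rrdp" → prefix "r" already present; 3 new (r, d, p)
  "drrddpdpdr" → 10 new (d, r, r, d, d, p, d, p, d, r)
  "pppddrrdr" → prefix "ppp" already present; 6 new (d, d, r, r, d, r)
  "dppp" → prefix "d" already present; 3 new (p, p, p)
  "prpp" → prefix "pr" already present; 2 new (p, p)
  "pppdprdp" → prefix "pppd" already present; 4 new (p, r, d, p)
  "drddrd" → prefix "dr" already present; 4 new (d, d, r, d)
  "drrpdprp" → prefix "drr" already present; 5 new (p, d, p, r, p)
Total nodes = 6 + 9 + 3 + 3 + 10 + 6 + 3 + 2 + 4 + 4 + 5 = 55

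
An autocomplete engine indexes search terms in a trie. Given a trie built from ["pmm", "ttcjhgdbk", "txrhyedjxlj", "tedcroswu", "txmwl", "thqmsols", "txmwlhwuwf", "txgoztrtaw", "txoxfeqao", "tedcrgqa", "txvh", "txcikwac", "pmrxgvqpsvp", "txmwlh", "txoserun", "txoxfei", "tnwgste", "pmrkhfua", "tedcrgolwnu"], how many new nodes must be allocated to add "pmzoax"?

4

Walking "pmzoax" from the root, the first 2 characters ("pm") follow existing edges; "z" is the first miss.
Each of the 4 remaining characters creates one node.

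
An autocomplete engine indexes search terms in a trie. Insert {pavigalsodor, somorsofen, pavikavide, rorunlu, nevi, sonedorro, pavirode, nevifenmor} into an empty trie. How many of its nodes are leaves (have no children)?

7

Leaves are exactly the stored words that no other stored word extends.
Those words: "nevifenmor", "pavigalsodor", "pavikavide", "pavirode", "rorunlu", "somorsofen", "sonedorro"
Leaf count: 7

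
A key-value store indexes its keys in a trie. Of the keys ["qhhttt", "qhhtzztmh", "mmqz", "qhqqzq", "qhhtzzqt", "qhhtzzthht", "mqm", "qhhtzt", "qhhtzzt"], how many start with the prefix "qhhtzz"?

Traverse to the node for "qhhtzz", then collect every word in that subtree.
Words under "qhhtzz": qhhtzzqt, qhhtzzt, qhhtzzthht, qhhtzztmh
Count: 4

4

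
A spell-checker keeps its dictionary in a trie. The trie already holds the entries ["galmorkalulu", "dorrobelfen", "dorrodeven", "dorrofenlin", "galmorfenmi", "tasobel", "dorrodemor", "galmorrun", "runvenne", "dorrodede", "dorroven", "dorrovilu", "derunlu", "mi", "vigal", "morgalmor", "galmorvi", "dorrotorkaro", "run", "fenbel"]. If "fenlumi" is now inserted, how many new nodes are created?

4

The longest prefix of "fenlumi" already in the trie is "fen" (length 3).
So 7 − 3 = 4 new nodes.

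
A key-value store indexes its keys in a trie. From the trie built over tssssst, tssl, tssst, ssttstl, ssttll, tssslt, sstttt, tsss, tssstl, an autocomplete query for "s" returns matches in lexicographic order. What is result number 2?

ssttstl

Filter for "s…" and sort: "ssttll", "ssttstl", "sstttt"
Position 2: ssttstl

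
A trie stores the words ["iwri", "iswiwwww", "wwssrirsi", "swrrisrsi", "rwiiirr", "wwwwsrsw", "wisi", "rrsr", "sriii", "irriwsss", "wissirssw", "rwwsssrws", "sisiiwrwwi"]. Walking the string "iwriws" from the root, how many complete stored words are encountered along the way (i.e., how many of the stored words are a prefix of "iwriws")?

1

Traverse "iwriws" character by character; count nodes along the way that are marked as word ends.
Prefixes of the query that are stored words: "iwri"
Count: 1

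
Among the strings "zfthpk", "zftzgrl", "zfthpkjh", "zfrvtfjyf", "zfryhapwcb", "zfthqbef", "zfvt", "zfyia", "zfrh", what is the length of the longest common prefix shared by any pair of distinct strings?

6

Look for the deepest trie node that still has at least two words in its subtree.
"zfthpk" and "zfthpkjh" agree on "zfthpk" (6 characters) before diverging; nothing deeper is shared.
Longest shared-prefix length: 6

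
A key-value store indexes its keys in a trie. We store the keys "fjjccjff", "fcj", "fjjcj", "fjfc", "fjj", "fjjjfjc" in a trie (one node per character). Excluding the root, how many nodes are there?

17

Count nodes per top-level branch (shared prefixes stored once):
  'f'-branch (fcj, fjfc, fjj, fjjccjff, fjjcj, fjjjfjc): 17 nodes
Sum: 17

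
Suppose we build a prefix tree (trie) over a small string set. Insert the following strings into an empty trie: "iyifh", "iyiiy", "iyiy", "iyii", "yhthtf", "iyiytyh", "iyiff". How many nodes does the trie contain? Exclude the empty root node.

Trace insertions, counting only characters that open a new branch:
  "iyifh" → 5 new (i, y, i, f, h)
  "iyiiy" → prefix "iyi" already present; 2 new (i, y)
  "iyiy" → prefix "iyi" already present; 1 new (y)
  "iyii" → prefix "iyii" already present; 0 new (none)
  "yhthtf" → 6 new (y, h, t, h, t, f)
  "iyiytyh" → prefix "iyiy" already present; 3 new (t, y, h)
  "iyiff" → prefix "iyif" already present; 1 new (f)
Total nodes = 5 + 2 + 1 + 0 + 6 + 3 + 1 = 18

18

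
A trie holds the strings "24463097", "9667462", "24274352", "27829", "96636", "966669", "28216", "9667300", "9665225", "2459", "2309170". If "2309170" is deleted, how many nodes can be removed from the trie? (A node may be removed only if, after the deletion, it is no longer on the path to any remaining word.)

6

A node on "2309170"'s path can go only if nothing else ends at it or branches off below it.
The suffix "309170" (6 nodes) is used only by "2309170"; the node for "2" still has the child "4", so pruning stops there.
Nodes removed: 6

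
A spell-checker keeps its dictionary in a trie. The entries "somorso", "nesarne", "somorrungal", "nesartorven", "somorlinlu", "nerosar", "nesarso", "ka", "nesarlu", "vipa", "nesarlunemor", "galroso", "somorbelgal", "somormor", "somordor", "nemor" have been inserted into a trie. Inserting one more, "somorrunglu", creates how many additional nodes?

The longest prefix of "somorrunglu" already in the trie is "somorrung" (length 9).
Each of the 2 remaining characters creates one node.

2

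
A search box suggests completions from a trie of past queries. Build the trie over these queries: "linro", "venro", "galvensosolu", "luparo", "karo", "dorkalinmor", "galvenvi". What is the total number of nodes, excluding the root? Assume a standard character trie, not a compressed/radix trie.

Count nodes per top-level branch (shared prefixes stored once):
  'd'-branch (dorkalinmor): 11 nodes
  'g'-branch (galvensosolu, galvenvi): 14 nodes
  'k'-branch (karo): 4 nodes
  'l'-branch (linro, luparo): 10 nodes
  'v'-branch (venro): 5 nodes
Sum: 44

44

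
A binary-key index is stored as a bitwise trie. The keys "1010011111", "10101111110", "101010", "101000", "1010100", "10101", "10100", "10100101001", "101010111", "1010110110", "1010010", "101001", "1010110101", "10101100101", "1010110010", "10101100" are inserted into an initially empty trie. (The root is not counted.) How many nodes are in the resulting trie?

38

For each word, the new-node count is its length minus the longest prefix already in the trie:
  "1010011111" → 10 new (1, 0, 1, 0, 0, 1, 1, 1, 1, 1)
  "10101111110" → prefix "1010" already present; 7 new (1, 1, 1, 1, 1, 1, 0)
  "101010" → prefix "10101" already present; 1 new (0)
  "101000" → prefix "10100" already present; 1 new (0)
  "1010100" → prefix "101010" already present; 1 new (0)
  "10101" → prefix "10101" already present; 0 new (none)
  "10100" → prefix "10100" already present; 0 new (none)
  "10100101001" → prefix "101001" already present; 5 new (0, 1, 0, 0, 1)
  "101010111" → prefix "101010" already present; 3 new (1, 1, 1)
  "1010110110" → prefix "101011" already present; 4 new (0, 1, 1, 0)
  "1010010" → prefix "1010010" already present; 0 new (none)
  "101001" → prefix "101001" already present; 0 new (none)
  "1010110101" → prefix "10101101" already present; 2 new (0, 1)
  "10101100101" → prefix "1010110" already present; 4 new (0, 1, 0, 1)
  "1010110010" → prefix "1010110010" already present; 0 new (none)
  "10101100" → prefix "10101100" already present; 0 new (none)
Total nodes = 10 + 7 + 1 + 1 + 1 + 0 + 0 + 5 + 3 + 4 + 0 + 0 + 2 + 4 + 0 + 0 = 38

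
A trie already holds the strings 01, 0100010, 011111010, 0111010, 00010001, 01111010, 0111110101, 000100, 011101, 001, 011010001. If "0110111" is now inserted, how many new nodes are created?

2

Walking "0110111" from the root, the first 5 characters ("01101") follow existing edges; "1" is the first miss.
So 7 − 5 = 2 new nodes.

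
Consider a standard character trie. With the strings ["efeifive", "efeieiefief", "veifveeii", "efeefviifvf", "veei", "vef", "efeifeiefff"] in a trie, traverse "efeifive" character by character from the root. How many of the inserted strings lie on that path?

1

Check each prefix of "efeifive" against the stored set — each match is an end-marker on the path.
Prefixes of the query that are stored words: "efeifive"
Count: 1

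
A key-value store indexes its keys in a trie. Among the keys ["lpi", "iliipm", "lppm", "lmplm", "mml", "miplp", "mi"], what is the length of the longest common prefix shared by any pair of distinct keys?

Equivalently: take the maximum, over all pairs, of their longest common prefix length.
"lpi" and "lppm" agree on "lp" (2 characters) before diverging; nothing deeper is shared.
Longest shared-prefix length: 2

2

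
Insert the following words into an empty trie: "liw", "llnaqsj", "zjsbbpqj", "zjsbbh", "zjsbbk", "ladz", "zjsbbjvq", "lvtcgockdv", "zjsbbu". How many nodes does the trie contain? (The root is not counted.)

35

Trie structure (* marks end of a word):
(root)
├─ l
│  ├─ a
│  │  └─ d
│  │     └─ z *
│  ├─ i
│  │  └─ w *
│  ├─ l
│  │  └─ n
│  │     └─ a
│  │        └─ q
│  │           └─ s
│  │              └─ j *
│  └─ v
│     └─ t
│        └─ c
│           └─ g
│              └─ o
│                 └─ c
│                    └─ k
│                       └─ d
│                          └─ v *
└─ z
   └─ j
      └─ s
         └─ b
            └─ b
               ├─ h *
               ├─ j
               │  └─ v
               │     └─ q *
               ├─ k *
               ├─ p
               │  └─ q
               │     └─ j *
               └─ u *
Counting every labelled node above: 35.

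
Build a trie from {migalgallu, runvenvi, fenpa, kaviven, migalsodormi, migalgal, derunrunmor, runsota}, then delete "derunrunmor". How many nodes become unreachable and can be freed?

11

Walk "derunrunmor" from the leaf back toward the root, removing each node that no remaining word uses.
No other word shares any prefix with "derunrunmor", so all 11 of its nodes go.
Nodes removed: 11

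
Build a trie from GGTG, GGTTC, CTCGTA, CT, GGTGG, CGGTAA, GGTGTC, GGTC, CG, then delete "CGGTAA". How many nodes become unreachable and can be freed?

Walk "CGGTAA" from the leaf back toward the root, removing each node that no remaining word uses.
The suffix "GTAA" (4 nodes) is used only by "CGGTAA"; "CG" is itself a stored word, so pruning stops there.
Nodes removed: 4

4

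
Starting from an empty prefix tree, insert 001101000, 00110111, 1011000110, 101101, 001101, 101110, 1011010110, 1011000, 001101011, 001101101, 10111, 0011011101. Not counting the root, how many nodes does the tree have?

For each word, the new-node count is its length minus the longest prefix already in the trie:
  "001101000" → 9 new (0, 0, 1, 1, 0, 1, 0, 0, 0)
  "00110111" → prefix "001101" already present; 2 new (1, 1)
  "1011000110" → 10 new (1, 0, 1, 1, 0, 0, 0, 1, 1, 0)
  "101101" → prefix "10110" already present; 1 new (1)
  "001101" → prefix "001101" already present; 0 new (none)
  "101110" → prefix "1011" already present; 2 new (1, 0)
  "1011010110" → prefix "101101" already present; 4 new (0, 1, 1, 0)
  "1011000" → prefix "1011000" already present; 0 new (none)
  "001101011" → prefix "0011010" already present; 2 new (1, 1)
  "001101101" → prefix "0011011" already present; 2 new (0, 1)
  "10111" → prefix "10111" already present; 0 new (none)
  "0011011101" → prefix "00110111" already present; 2 new (0, 1)
Total nodes = 9 + 2 + 10 + 1 + 0 + 2 + 4 + 0 + 2 + 2 + 0 + 2 = 34

34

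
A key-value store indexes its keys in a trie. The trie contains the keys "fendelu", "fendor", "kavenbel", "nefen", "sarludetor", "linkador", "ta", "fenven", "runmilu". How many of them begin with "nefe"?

Traverse to the node for "nefe", then collect every word in that subtree.
Matches: "nefen"
Count: 1

1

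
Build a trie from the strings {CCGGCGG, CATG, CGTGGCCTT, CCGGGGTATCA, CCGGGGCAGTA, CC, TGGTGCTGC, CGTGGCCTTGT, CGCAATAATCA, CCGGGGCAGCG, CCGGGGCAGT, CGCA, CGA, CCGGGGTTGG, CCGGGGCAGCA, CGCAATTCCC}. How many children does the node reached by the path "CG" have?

The children of the "CG" node are the distinct next characters among strings starting with "CG".
Characters that immediately follow "CG" among the stored strings: {A, C, T}.
That node has 3 child edges.

3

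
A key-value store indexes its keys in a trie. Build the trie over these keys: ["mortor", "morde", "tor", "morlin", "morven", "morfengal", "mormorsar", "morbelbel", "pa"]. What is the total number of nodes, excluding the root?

37

Trie structure (* marks end of a word):
(root)
├─ m
│  └─ o
│     └─ r
│        ├─ b
│        │  └─ e
│        │     └─ l
│        │        └─ b
│        │           └─ e
│        │              └─ l *
│        ├─ d
│        │  └─ e *
│        ├─ f
│        │  └─ e
│        │     └─ n
│        │        └─ g
│        │           └─ a
│        │              └─ l *
│        ├─ l
│        │  └─ i
│        │     └─ n *
│        ├─ m
│        │  └─ o
│        │     └─ r
│        │        └─ s
│        │           └─ a
│        │              └─ r *
│        ├─ t
│        │  └─ o
│        │     └─ r *
│        └─ v
│           └─ e
│              └─ n *
├─ p
│  └─ a *
└─ t
   └─ o
      └─ r *
Counting every labelled node above: 37.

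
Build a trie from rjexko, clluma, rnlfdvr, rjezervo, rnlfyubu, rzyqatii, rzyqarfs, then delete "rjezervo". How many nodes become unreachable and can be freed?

After clearing the end-marker at "rjezervo", prune upward until reaching a node still needed by another word.
The suffix "zervo" (5 nodes) is used only by "rjezervo"; the node for "rje" still has the child "x", so pruning stops there.
Nodes removed: 5

5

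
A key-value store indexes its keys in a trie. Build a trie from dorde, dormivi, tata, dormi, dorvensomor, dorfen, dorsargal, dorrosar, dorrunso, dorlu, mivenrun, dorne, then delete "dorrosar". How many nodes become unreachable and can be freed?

4

After clearing the end-marker at "dorrosar", prune upward until reaching a node still needed by another word.
The suffix "osar" (4 nodes) is used only by "dorrosar"; the node for "dorr" still has the child "u", so pruning stops there.
Nodes removed: 4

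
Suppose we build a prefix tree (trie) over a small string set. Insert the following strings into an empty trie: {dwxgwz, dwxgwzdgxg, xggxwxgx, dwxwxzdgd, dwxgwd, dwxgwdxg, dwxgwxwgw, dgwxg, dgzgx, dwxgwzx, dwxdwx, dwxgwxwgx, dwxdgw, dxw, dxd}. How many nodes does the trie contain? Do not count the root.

For each word, the new-node count is its length minus the longest prefix already in the trie:
  "dwxgwz" → 6 new (d, w, x, g, w, z)
  "dwxgwzdgxg" → prefix "dwxgwz" already present; 4 new (d, g, x, g)
  "xggxwxgx" → 8 new (x, g, g, x, w, x, g, x)
  "dwxwxzdgd" → prefix "dwx" already present; 6 new (w, x, z, d, g, d)
  "dwxgwd" → prefix "dwxgw" already present; 1 new (d)
  "dwxgwdxg" → prefix "dwxgwd" already present; 2 new (x, g)
  "dwxgwxwgw" → prefix "dwxgw" already present; 4 new (x, w, g, w)
  "dgwxg" → prefix "d" already present; 4 new (g, w, x, g)
  "dgzgx" → prefix "dg" already present; 3 new (z, g, x)
  "dwxgwzx" → prefix "dwxgwz" already present; 1 new (x)
  "dwxdwx" → prefix "dwx" already present; 3 new (d, w, x)
  "dwxgwxwgx" → prefix "dwxgwxwg" already present; 1 new (x)
  "dwxdgw" → prefix "dwxd" already present; 2 new (g, w)
  "dxw" → prefix "d" already present; 2 new (x, w)
  "dxd" → prefix "dx" already present; 1 new (d)
Total nodes = 6 + 4 + 8 + 6 + 1 + 2 + 4 + 4 + 3 + 1 + 3 + 1 + 2 + 2 + 1 = 48

48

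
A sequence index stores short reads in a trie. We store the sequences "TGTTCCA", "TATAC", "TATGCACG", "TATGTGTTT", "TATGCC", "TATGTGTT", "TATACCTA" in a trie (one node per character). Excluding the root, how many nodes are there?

Trace insertions, counting only characters that open a new branch:
  "TGTTCCA" → 7 new (T, G, T, T, C, C, A)
  "TATAC" → prefix "T" already present; 4 new (A, T, A, C)
  "TATGCACG" → prefix "TAT" already present; 5 new (G, C, A, C, G)
  "TATGTGTTT" → prefix "TATG" already present; 5 new (T, G, T, T, T)
  "TATGCC" → prefix "TATGC" already present; 1 new (C)
  "TATGTGTT" → prefix "TATGTGTT" already present; 0 new (none)
  "TATACCTA" → prefix "TATAC" already present; 3 new (C, T, A)
Total nodes = 7 + 4 + 5 + 5 + 1 + 0 + 3 = 25

25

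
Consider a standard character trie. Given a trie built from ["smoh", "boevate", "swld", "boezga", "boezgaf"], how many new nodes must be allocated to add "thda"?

Nothing in the trie begins with "t"; the whole of "thda" is new.
4 − 0 = 4 new nodes.

4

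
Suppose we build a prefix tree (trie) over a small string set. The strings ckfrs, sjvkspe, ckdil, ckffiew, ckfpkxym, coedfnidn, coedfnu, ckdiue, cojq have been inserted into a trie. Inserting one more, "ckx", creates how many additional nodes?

"ck" is already a path in the trie; the remaining "x" must be added.
So 3 − 2 = 1 new nodes.

1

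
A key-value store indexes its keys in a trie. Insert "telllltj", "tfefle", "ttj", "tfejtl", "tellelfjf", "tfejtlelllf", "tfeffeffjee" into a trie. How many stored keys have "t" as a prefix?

7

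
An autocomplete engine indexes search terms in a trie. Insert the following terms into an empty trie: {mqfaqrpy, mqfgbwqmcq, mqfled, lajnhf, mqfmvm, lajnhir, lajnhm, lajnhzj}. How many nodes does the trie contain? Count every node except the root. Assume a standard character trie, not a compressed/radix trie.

32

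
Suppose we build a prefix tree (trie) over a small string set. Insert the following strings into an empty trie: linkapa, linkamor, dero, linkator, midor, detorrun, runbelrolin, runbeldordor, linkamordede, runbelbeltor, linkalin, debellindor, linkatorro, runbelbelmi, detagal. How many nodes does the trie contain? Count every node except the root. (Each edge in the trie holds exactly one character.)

For each word, the new-node count is its length minus the longest prefix already in the trie:
  "linkapa" → 7 new (l, i, n, k, a, p, a)
  "linkamor" → prefix "linka" already present; 3 new (m, o, r)
  "dero" → 4 new (d, e, r, o)
  "linkator" → prefix "linka" already present; 3 new (t, o, r)
  "midor" → 5 new (m, i, d, o, r)
  "detorrun" → prefix "de" already present; 6 new (t, o, r, r, u, n)
  "runbelrolin" → 11 new (r, u, n, b, e, l, r, o, l, i, n)
  "runbeldordor" → prefix "runbel" already present; 6 new (d, o, r, d, o, r)
  "linkamordede" → prefix "linkamor" already present; 4 new (d, e, d, e)
  "runbelbeltor" → prefix "runbel" already present; 6 new (b, e, l, t, o, r)
  "linkalin" → prefix "linka" already present; 3 new (l, i, n)
  "debellindor" → prefix "de" already present; 9 new (b, e, l, l, i, n, d, o, r)
  "linkatorro" → prefix "linkator" already present; 2 new (r, o)
  "runbelbelmi" → prefix "runbelbel" already present; 2 new (m, i)
  "detagal" → prefix "det" already present; 4 new (a, g, a, l)
Total nodes = 7 + 3 + 4 + 3 + 5 + 6 + 11 + 6 + 4 + 6 + 3 + 9 + 2 + 2 + 4 = 75

75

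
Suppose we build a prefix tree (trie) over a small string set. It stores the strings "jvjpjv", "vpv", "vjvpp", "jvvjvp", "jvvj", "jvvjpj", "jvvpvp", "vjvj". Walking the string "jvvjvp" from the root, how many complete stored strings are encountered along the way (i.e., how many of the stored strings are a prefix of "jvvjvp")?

2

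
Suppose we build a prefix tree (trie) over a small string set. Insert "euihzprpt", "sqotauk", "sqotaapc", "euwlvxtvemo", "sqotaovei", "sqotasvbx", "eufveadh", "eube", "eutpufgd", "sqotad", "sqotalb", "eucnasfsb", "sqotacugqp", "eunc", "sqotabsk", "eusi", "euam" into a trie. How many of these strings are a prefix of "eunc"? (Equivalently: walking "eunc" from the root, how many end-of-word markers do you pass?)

Walk "eunc" from the root; an end-of-word marker is hit whenever a stored word is a prefix of "eunc".
Prefixes of the query that are stored words: "eunc"
Count: 1

1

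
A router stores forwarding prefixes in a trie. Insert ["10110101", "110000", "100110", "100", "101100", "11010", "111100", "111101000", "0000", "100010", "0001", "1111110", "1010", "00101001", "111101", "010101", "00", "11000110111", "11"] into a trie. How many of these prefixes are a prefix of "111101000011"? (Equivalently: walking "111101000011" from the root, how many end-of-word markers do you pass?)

3

Walk "111101000011" from the root; an end-of-word marker is hit whenever a stored word is a prefix of "111101000011".
Prefixes of the query that are stored words: "11", "111101", "111101000"
Count: 3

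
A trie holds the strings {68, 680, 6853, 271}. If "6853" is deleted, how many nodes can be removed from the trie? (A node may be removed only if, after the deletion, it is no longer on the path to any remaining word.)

2

A node on "6853"'s path can go only if nothing else ends at it or branches off below it.
The suffix "53" (2 nodes) is used only by "6853"; the node for "68" still has the child "0", so pruning stops there.
Nodes removed: 2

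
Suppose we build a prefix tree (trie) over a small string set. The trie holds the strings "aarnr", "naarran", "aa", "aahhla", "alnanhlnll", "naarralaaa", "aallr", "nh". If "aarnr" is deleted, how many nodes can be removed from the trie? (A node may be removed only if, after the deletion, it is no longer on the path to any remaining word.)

3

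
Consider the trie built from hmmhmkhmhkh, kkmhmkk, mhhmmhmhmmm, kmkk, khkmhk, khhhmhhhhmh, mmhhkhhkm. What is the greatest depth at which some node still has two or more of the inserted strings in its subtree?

Equivalently: take the maximum, over all pairs, of their longest common prefix length.
e.g. "khhhmhhhhmh" and "khkmhk" share the prefix "kh" of length 2; no pair shares a longer one.
Longest shared-prefix length: 2

2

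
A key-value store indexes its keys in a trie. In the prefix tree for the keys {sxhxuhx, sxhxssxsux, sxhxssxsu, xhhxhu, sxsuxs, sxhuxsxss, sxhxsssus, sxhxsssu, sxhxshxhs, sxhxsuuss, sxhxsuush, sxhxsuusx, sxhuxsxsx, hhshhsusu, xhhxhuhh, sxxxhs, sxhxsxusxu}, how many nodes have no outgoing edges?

14

A leaf is a node with no children — equivalently, the end of a word that is not a proper prefix of any other stored word.
Those words: "hhshhsusu", "sxhuxsxss", "sxhuxsxsx", "sxhxshxhs", "sxhxsssus", "sxhxssxsux", "sxhxsuush", "sxhxsuuss", "sxhxsuusx", "sxhxsxusxu", "sxhxuhx", "sxsuxs", "sxxxhs", "xhhxhuhh"
Leaf count: 14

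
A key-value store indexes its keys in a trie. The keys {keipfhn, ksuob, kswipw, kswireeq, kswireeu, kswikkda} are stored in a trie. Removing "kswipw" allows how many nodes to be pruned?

Walk "kswipw" from the leaf back toward the root, removing each node that no remaining word uses.
The suffix "pw" (2 nodes) is used only by "kswipw"; the node for "kswi" still has the child "r", so pruning stops there.
Nodes removed: 2

2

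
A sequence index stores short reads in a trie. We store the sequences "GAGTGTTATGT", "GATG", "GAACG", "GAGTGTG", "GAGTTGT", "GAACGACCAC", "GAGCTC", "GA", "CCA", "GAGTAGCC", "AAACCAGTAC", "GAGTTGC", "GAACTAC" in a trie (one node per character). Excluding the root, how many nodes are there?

Count nodes per top-level branch (shared prefixes stored once):
  'A'-branch (AAACCAGTAC): 10 nodes
  'C'-branch (CCA): 3 nodes
  'G'-branch (GA, GAACG, GAACGACCAC, GAACTAC, GAGCTC, GAGTAGCC, GAGTGTG, GAGTGTTATGT, GAGTTGC, GAGTTGT, GATG): 36 nodes
Sum: 49

49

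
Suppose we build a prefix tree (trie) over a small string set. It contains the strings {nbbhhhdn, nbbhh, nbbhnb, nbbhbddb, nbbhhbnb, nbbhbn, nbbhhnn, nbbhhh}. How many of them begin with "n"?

8

Filter for entries beginning with "n":
Matches: "nbbhbddb", "nbbhbn", "nbbhh", "nbbhhbnb", "nbbhhh", "nbbhhhdn", "nbbhhnn", "nbbhnb"
Count: 8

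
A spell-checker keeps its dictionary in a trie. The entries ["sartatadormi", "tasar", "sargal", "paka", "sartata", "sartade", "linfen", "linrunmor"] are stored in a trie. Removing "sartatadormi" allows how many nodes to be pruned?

5

A node on "sartatadormi"'s path can go only if nothing else ends at it or branches off below it.
The suffix "dormi" (5 nodes) is used only by "sartatadormi"; "sartata" is itself a stored word, so pruning stops there.
Nodes removed: 5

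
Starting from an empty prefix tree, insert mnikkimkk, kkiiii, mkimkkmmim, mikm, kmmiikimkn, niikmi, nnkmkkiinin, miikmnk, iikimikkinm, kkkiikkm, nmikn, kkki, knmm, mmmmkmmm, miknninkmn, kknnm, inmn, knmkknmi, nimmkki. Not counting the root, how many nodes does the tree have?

111

For each word, the new-node count is its length minus the longest prefix already in the trie:
  "mnikkimkk" → 9 new (m, n, i, k, k, i, m, k, k)
  "kkiiii" → 6 new (k, k, i, i, i, i)
  "mkimkkmmim" → prefix "m" already present; 9 new (k, i, m, k, k, m, m, i, m)
  "mikm" → prefix "m" already present; 3 new (i, k, m)
  "kmmiikimkn" → prefix "k" already present; 9 new (m, m, i, i, k, i, m, k, n)
  "niikmi" → 6 new (n, i, i, k, m, i)
  "nnkmkkiinin" → prefix "n" already present; 10 new (n, k, m, k, k, i, i, n, i, n)
  "miikmnk" → prefix "mi" already present; 5 new (i, k, m, n, k)
  "iikimikkinm" → 11 new (i, i, k, i, m, i, k, k, i, n, m)
  "kkkiikkm" → prefix "kk" already present; 6 new (k, i, i, k, k, m)
  "nmikn" → prefix "n" already present; 4 new (m, i, k, n)
  "kkki" → prefix "kkki" already present; 0 new (none)
  "knmm" → prefix "k" already present; 3 new (n, m, m)
  "mmmmkmmm" → prefix "m" already present; 7 new (m, m, m, k, m, m, m)
  "miknninkmn" → prefix "mik" already present; 7 new (n, n, i, n, k, m, n)
  "kknnm" → prefix "kk" already present; 3 new (n, n, m)
  "inmn" → prefix "i" already present; 3 new (n, m, n)
  "knmkknmi" → prefix "knm" already present; 5 new (k, k, n, m, i)
  "nimmkki" → prefix "ni" already present; 5 new (m, m, k, k, i)
Total nodes = 9 + 6 + 9 + 3 + 9 + 6 + 10 + 5 + 11 + 6 + 4 + 0 + 3 + 7 + 7 + 3 + 3 + 5 + 5 = 111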